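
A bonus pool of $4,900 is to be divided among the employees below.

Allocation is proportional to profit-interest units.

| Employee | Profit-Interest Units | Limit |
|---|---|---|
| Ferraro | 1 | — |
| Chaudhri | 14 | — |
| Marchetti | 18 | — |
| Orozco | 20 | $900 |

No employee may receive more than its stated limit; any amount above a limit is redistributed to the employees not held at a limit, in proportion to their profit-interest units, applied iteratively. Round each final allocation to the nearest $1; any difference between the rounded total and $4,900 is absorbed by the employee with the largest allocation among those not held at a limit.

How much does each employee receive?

Ferraro: $121; Chaudhri: $1,697; Marchetti: $2,182; Orozco: $900

Combined profit-interest units = 53.
Unconstrained shares: Ferraro 92.45; Chaudhri 1,294.34; Marchetti 1,664.15; Orozco 1,849.06.
Capped: Orozco ($900); residual $4,000 reallocated over remaining profit-interest units 33.
Remaining shares: Ferraro 121.21 → $121; Chaudhri 1,696.97 → $1,697; Marchetti 2,181.82 → $2,182.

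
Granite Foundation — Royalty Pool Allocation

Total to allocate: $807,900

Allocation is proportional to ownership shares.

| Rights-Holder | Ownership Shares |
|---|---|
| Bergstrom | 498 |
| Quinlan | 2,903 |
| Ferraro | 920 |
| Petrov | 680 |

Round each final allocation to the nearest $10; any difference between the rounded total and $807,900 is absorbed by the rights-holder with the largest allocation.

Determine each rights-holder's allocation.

Total ownership shares = 5,001.
Unrounded shares: Bergstrom 498/5,001 × $807,900 = 80,450.75; Quinlan 2,903/5,001 × $807,900 = 468,972.95; Ferraro 920/5,001 × $807,900 = 148,623.88; Petrov 680/5,001 × $807,900 = 109,852.43.
Rounded to nearest $10: Bergstrom $80,450; Quinlan $468,970; Ferraro $148,620; Petrov $109,850. Sum = $807,890.
Difference $807,900 − $807,890 = +$10 applied to largest allocation (Quinlan): Quinlan becomes $468,980.

Bergstrom: $80,450 | Quinlan: $468,980 | Ferraro: $148,620 | Petrov: $109,850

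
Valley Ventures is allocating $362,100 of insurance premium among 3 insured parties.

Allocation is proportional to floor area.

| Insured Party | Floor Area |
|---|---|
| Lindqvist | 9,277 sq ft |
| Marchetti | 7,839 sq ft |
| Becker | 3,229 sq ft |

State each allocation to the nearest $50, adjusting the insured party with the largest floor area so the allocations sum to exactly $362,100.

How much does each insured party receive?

Floor area total: 9,277 + 7,839 + 3,229 = 20,345.
Unrounded shares: Lindqvist 165,111.90; Marchetti 139,518.40; Becker 57,469.69.
Rounded to nearest $50: Lindqvist $165,100; Marchetti $139,500; Becker $57,450. Sum = $362,050.
Difference $362,100 − $362,050 = +$50 applied to largest floor area (Lindqvist): Lindqvist becomes $165,150.

Lindqvist: $165,150 · Marchetti: $139,500 · Becker: $57,450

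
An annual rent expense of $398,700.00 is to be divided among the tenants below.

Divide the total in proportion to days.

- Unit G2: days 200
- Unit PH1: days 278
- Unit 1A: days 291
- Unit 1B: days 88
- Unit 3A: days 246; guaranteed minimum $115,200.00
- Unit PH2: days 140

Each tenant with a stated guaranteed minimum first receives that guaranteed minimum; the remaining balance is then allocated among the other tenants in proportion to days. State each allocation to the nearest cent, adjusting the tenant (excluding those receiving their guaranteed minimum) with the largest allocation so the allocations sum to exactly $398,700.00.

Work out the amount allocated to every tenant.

Guaranteed amounts: Unit 3A $115,200.00. Balance $283,500.00.
Balance split over remaining days 997: Unit G2 56,870.6118 → $56,870.61; Unit PH1 79,050.1505 → $79,050.15; Unit 1A 82,746.7402 → $82,746.74; Unit 1B 25,023.0692 → $25,023.07; Unit PH2 39,809.4283 → $39,809.43.

Unit G2: $56,870.61 · Unit PH1: $79,050.15 · Unit 1A: $82,746.74 · Unit 1B: $25,023.07 · Unit 3A: $115,200.00 · Unit PH2: $39,809.43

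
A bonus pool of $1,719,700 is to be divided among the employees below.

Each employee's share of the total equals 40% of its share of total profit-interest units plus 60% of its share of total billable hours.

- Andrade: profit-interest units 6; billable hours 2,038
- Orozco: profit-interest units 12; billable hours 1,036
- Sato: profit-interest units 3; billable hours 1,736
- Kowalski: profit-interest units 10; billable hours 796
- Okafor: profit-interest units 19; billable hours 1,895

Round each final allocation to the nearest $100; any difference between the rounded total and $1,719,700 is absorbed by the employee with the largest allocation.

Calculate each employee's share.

Andrade: $362,900; Orozco: $307,600; Sato: $280,100; Kowalski: $247,100; Okafor: $522,000

Totals — profit-interest units 50, billable hours 7,501.
Combined weights (40% profit-interest units + 60% billable hours): Andrade 0.2110; Orozco 0.1789; Sato 0.1629; Kowalski 0.1437; Okafor 0.3036.
Proportional shares: Andrade 362,888.11; Orozco 307,600.93; Sato 280,072.90; Kowalski 247,071.90; Okafor 522,066.16.
Rounded to nearest $100: Andrade $362,900; Orozco $307,600; Sato $280,100; Kowalski $247,100; Okafor $522,100. Sum = $1,719,800.
Difference $1,719,700 − $1,719,800 = −$100 applied to largest allocation (Okafor): Okafor becomes $522,000.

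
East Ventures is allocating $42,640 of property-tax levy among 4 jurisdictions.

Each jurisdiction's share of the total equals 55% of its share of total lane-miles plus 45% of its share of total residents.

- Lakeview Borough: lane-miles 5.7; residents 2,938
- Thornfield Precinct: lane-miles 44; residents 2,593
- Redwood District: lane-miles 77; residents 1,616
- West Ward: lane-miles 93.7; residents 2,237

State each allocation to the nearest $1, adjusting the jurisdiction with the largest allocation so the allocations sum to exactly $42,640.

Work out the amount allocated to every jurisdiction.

Lakeview Borough: $6,614; Thornfield Precinct: $9,984; Redwood District: $11,498; West Ward: $14,544

Lane-miles total 220.4; residents total 9,384.
Combined weights (55% lane-miles + 45% residents): Lakeview Borough 0.1551; Thornfield Precinct 0.2341; Redwood District 0.2696; West Ward 0.3411.
Pro-rata amounts: Lakeview Borough 6,614.01; Thornfield Precinct 9,983.94; Redwood District 11,497.63; West Ward 14,544.41.
After rounding ($1): Lakeview Borough $6,614; Thornfield Precinct $9,984; Redwood District $11,498; West Ward $14,544. Sum = $42,640.
Sum already equals the total — no adjustment.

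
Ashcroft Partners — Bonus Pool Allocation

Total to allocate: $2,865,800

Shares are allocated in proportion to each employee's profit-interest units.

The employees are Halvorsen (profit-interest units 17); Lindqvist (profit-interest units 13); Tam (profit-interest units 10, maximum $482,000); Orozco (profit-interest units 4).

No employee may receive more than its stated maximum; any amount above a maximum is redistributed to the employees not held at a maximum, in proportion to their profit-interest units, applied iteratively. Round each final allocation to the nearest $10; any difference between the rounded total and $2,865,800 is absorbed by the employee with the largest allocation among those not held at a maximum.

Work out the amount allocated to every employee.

Halvorsen: $1,191,900 | Lindqvist: $911,450 | Tam: $482,000 | Orozco: $280,450

Combined profit-interest units = 44.
Proportional shares (ignoring caps): Halvorsen 1,107,240.91; Lindqvist 846,713.64; Tam 651,318.18; Orozco 260,527.27.
Held at cap: Tam ($482,000); residual $2,383,800 reallocated over remaining profit-interest units 34.
Shares after redistribution: Halvorsen 1,191,900.00 → $1,191,900; Lindqvist 911,452.94 → $911,450; Orozco 280,447.06 → $280,450.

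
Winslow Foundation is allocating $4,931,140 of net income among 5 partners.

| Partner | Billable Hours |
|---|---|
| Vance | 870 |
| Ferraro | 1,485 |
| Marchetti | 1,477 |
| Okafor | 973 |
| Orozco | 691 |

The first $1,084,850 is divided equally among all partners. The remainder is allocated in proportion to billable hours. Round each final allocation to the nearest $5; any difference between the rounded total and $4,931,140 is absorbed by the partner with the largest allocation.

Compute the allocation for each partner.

First tranche $1,084,850 split equally: $216,970 each.
Remainder $3,846,290 by billable hours (total 5,496): Vance 608,855.95 → $608,855; Ferraro 1,039,254.12 → $1,039,255; Marchetti 1,033,655.45 → $1,033,655; Okafor 680,938.90 → $680,940; Orozco 483,585.59 → $483,585.
Totals: Vance $216,970 + $608,855 = $825,825; Ferraro $216,970 + $1,039,255 = $1,256,225; Marchetti $216,970 + $1,033,655 = $1,250,625; Okafor $216,970 + $680,940 = $897,910; Orozco $216,970 + $483,585 = $700,555.

Vance: $825,825 · Ferraro: $1,256,225 · Marchetti: $1,250,625 · Okafor: $897,910 · Orozco: $700,555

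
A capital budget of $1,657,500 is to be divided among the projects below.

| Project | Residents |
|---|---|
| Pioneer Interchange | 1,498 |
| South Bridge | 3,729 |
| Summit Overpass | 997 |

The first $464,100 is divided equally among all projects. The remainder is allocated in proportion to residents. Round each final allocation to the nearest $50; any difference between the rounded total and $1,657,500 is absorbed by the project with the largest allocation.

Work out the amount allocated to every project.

Pioneer Interchange: $441,950; South Bridge: $869,700; Summit Overpass: $345,850

$464,100 shared equally gives $154,700 per project.
Remainder $1,193,400 by residents (total 6,224): Pioneer Interchange 287,228.98 → $287,250; South Bridge 715,004.60 → $715,000; Summit Overpass 191,166.42 → $191,150.
Totals: Pioneer Interchange $154,700 + $287,250 = $441,950; South Bridge $154,700 + $715,000 = $869,700; Summit Overpass $154,700 + $191,150 = $345,850.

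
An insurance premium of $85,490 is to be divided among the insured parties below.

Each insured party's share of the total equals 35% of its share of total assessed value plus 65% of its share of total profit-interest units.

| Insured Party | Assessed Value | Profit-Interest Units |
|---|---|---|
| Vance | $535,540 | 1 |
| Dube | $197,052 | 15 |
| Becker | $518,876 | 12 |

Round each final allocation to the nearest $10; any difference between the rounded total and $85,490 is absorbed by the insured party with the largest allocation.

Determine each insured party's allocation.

Totals — assessed value 1,251,468, profit-interest units 28.
Blended shares (35% assessed value + 65% profit-interest units): Vance 0.1730; Dube 0.4033; Becker 0.4237.
Unrounded shares: Vance 14,788.88; Dube 34,480.18; Becker 36,220.94.
After rounding ($10): Vance $14,790; Dube $34,480; Becker $36,220. Sum = $85,490.
Sum already equals the total — no adjustment.

Vance: $14,790 | Dube: $34,480 | Becker: $36,220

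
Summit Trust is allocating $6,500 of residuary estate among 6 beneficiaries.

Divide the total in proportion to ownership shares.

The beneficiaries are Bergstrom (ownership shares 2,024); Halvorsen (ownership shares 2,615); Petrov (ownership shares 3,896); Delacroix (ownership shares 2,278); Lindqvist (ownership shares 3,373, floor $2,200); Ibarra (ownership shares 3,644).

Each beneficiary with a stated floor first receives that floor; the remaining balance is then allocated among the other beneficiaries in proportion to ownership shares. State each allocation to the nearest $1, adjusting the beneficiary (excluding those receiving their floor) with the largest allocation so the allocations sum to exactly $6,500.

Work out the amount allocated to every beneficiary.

Bergstrom: $602; Halvorsen: $778; Petrov: $1,158; Delacroix: $678; Lindqvist: $2,200; Ibarra: $1,084

Guaranteed amounts: Lindqvist $2,200. Remaining pool $4,300.
Remaining pool split over remaining ownership shares 14,457: Bergstrom 602.01 → $602; Halvorsen 777.79 → $778; Petrov 1,158.80 → $1,159; Delacroix 677.55 → $678; Ibarra 1,083.85 → $1,084.
Rounding difference −$1 applied to Petrov → $1,158.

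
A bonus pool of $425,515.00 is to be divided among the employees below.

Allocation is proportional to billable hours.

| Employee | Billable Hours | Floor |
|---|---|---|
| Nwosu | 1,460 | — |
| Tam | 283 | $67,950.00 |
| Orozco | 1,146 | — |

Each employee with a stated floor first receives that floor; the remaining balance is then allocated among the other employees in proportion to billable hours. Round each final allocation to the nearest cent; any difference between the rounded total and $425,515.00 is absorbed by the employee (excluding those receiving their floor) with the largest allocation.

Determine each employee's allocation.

Nwosu: $200,324.21; Tam: $67,950.00; Orozco: $157,240.79

Guaranteed amounts: Tam $67,950.00. Residual $357,565.00.
Residual split over remaining billable hours 2,606: Nwosu 200,324.2134 → $200,324.21; Orozco 157,240.7866 → $157,240.79.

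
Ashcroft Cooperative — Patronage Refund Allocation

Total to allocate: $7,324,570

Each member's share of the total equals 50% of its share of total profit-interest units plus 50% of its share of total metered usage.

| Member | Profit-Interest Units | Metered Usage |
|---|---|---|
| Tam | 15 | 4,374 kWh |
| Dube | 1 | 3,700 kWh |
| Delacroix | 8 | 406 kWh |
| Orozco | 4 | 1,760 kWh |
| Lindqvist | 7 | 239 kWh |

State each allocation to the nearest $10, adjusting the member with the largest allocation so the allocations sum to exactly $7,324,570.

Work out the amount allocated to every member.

Profit-interest units total 35; metered usage total 10,479.
Composite weights (50% profit-interest units + 50% metered usage): Tam 0.4230; Dube 0.1908; Delacroix 0.1337; Orozco 0.1411; Lindqvist 0.1114.
Proportional shares: Tam 3,098,211.33; Dube 1,397,742.40; Delacroix 978,985.85; Orozco 1,033,645.78; Lindqvist 815,984.64.
After rounding ($10): Tam $3,098,210; Dube $1,397,740; Delacroix $978,990; Orozco $1,033,650; Lindqvist $815,980. Sum = $7,324,570.
No rounding difference to absorb.

Tam: $3,098,210 · Dube: $1,397,740 · Delacroix: $978,990 · Orozco: $1,033,650 · Lindqvist: $815,980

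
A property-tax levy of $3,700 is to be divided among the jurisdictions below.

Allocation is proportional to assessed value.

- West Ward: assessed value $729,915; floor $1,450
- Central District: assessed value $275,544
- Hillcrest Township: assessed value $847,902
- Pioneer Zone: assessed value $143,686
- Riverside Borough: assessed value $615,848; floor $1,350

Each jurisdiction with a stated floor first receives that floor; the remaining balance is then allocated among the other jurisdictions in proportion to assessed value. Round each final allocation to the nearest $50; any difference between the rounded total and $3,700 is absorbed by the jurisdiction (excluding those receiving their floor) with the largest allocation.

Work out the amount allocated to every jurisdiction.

West Ward: $1,450 · Central District: $200 · Hillcrest Township: $600 · Pioneer Zone: $100 · Riverside Borough: $1,350

Fund the minimums — West Ward $1,450; Riverside Borough $1,350. Residual $900.
Residual split over remaining assessed value 1,267,132: Central District 195.71 → $200; Hillcrest Township 602.24 → $600; Pioneer Zone 102.06 → $100.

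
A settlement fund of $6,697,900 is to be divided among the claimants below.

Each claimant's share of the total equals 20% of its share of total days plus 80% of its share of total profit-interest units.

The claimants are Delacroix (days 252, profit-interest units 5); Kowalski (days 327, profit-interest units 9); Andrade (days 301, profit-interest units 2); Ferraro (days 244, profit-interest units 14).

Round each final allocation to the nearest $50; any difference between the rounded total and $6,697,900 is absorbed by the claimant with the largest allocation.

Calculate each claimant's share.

Days total 1,124; profit-interest units total 30.
Composite weights (20% days + 80% profit-interest units): Delacroix 0.1782; Kowalski 0.2982; Andrade 0.1069; Ferraro 0.4167.
Raw shares: Delacroix 1,193,386.22; Kowalski 1,997,213.67; Andrade 715,952.28; Ferraro 2,791,347.84.
Rounded to nearest $50: Delacroix $1,193,400; Kowalski $1,997,200; Andrade $715,950; Ferraro $2,791,350. Sum = $6,697,900.
No rounding difference to absorb.

Delacroix: $1,193,400 | Kowalski: $1,997,200 | Andrade: $715,950 | Ferraro: $2,791,350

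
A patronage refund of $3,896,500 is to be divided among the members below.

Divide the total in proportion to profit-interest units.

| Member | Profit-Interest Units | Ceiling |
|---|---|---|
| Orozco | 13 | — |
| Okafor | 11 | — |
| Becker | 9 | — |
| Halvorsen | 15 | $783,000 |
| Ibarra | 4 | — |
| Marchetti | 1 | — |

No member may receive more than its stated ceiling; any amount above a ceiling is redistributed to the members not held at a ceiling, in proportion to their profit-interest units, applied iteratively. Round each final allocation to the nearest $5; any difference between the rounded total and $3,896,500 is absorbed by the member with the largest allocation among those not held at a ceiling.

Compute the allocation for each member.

Combined profit-interest units = 53.
Pro-rata shares before constraints: Orozco 955,745.28; Okafor 808,707.55; Becker 661,669.81; Halvorsen 1,102,783.02; Ibarra 294,075.47; Marchetti 73,518.87.
Capped: Halvorsen ($783,000); remaining pool $3,113,500 reallocated over remaining profit-interest units 38.
Redistributed shares: Orozco 1,065,144.74 → $1,065,145; Okafor 901,276.32 → $901,275; Becker 737,407.89 → $737,410; Ibarra 327,736.84 → $327,735; Marchetti 81,934.21 → $81,935.

Orozco: $1,065,145 | Okafor: $901,275 | Becker: $737,410 | Halvorsen: $783,000 | Ibarra: $327,735 | Marchetti: $81,935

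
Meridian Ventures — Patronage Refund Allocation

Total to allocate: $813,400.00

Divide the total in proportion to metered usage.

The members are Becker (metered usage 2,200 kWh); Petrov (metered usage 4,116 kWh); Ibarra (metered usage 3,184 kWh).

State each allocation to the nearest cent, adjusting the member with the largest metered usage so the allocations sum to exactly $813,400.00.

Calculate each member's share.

Becker: $188,366.32; Petrov: $352,416.25; Ibarra: $272,617.43

Sum of metered usage: 2,200 + 4,116 + 3,184 = 9,500.
Unrounded shares: Becker 188,366.3158; Petrov 352,416.2526; Ibarra 272,617.4316.
Rounded to nearest cent: Becker $188,366.32; Petrov $352,416.25; Ibarra $272,617.43. Sum = $813,400.00.
No rounding difference to absorb.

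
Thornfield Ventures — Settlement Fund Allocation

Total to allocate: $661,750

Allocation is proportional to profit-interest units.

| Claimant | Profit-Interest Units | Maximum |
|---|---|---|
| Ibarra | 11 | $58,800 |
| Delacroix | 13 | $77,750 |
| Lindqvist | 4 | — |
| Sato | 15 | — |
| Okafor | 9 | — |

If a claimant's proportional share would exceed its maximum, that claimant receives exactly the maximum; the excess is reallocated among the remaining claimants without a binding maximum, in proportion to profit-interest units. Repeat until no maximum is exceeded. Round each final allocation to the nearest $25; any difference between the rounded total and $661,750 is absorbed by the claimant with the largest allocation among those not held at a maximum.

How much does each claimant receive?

Ibarra: $58,800 | Delacroix: $77,750 | Lindqvist: $75,025 | Sato: $281,350 | Okafor: $168,825

Profit-interest units total: 52.
Pro-rata shares before constraints: Ibarra 139,985.58; Delacroix 165,437.50; Lindqvist 50,903.85; Sato 190,889.42; Okafor 114,533.65.
Held at cap: Ibarra ($58,800), Delacroix ($77,750); balance $525,200 reallocated over remaining profit-interest units 28.
Remaining shares: Lindqvist 75,028.57 → $75,025; Sato 281,357.14 → $281,350; Okafor 168,814.29 → $168,825.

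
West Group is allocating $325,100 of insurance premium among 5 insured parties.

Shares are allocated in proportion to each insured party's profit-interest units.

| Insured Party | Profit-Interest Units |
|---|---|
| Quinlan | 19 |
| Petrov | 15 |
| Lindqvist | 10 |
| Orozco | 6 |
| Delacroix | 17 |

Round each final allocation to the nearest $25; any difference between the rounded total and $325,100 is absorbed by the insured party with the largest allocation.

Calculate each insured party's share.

Sum of profit-interest units: 67.
Raw shares: Quinlan 19/67 × $325,100 = 92,192.54; Petrov 15/67 × $325,100 = 72,783.58; Lindqvist 10/67 × $325,100 = 48,522.39; Orozco 6/67 × $325,100 = 29,113.43; Delacroix 17/67 × $325,100 = 82,488.06.
After rounding ($25): Quinlan $92,200; Petrov $72,775; Lindqvist $48,525; Orozco $29,125; Delacroix $82,500. Sum = $325,125.
Difference $325,100 − $325,125 = −$25 applied to largest allocation (Quinlan): Quinlan becomes $92,175.

Quinlan: $92,175; Petrov: $72,775; Lindqvist: $48,525; Orozco: $29,125; Delacroix: $82,500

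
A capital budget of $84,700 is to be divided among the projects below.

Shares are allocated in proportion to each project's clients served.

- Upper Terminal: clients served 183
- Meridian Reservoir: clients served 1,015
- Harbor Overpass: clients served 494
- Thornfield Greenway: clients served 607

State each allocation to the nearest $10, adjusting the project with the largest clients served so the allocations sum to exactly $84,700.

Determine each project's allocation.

Total clients served = 2,299.
Unrounded shares: Upper Terminal 183/2,299 × $84,700 = 6,742.11; Meridian Reservoir 1,015/2,299 × $84,700 = 37,394.74; Harbor Overpass 494/2,299 × $84,700 = 18,200.00; Thornfield Greenway 607/2,299 × $84,700 = 22,363.16.
At nearest $10: Upper Terminal $6,740; Meridian Reservoir $37,390; Harbor Overpass $18,200; Thornfield Greenway $22,360. Sum = $84,690.
Difference $84,700 − $84,690 = +$10 applied to largest clients served (Meridian Reservoir): Meridian Reservoir becomes $37,400.

Upper Terminal: $6,740 | Meridian Reservoir: $37,400 | Harbor Overpass: $18,200 | Thornfield Greenway: $22,360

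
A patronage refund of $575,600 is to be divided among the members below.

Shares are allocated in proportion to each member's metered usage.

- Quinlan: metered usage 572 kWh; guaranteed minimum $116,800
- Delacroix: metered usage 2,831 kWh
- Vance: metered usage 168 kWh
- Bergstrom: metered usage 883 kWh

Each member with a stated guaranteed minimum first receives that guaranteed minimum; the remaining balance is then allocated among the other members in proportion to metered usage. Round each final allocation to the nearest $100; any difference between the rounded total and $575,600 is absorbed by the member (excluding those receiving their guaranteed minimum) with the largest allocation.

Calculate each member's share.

Minimums first: Quinlan $116,800. Remaining pool $458,800.
Remaining pool split over remaining metered usage 3,882: Delacroix 334,585.99 → $334,600; Vance 19,855.33 → $19,900; Bergstrom 104,358.68 → $104,400.
Rounding difference −$100 applied to Delacroix → $334,500.

Quinlan: $116,800; Delacroix: $334,500; Vance: $19,900; Bergstrom: $104,400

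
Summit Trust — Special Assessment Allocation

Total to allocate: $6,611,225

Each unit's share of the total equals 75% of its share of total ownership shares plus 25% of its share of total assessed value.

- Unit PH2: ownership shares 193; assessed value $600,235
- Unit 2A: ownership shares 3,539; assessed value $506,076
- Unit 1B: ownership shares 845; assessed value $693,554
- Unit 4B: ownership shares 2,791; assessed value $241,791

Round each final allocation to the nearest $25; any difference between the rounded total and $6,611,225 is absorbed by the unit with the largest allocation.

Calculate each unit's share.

Ownership shares total 7,368; assessed value total 2,041,656.
Combined weights (75% ownership shares + 25% assessed value): Unit PH2 0.0931; Unit 2A 0.4222; Unit 1B 0.1709; Unit 4B 0.3137.
Raw shares: Unit PH2 615,798.01; Unit 2A 2,791,318.97; Unit 1B 1,130,117.96; Unit 4B 2,073,990.07.
After rounding ($25): Unit PH2 $615,800; Unit 2A $2,791,325; Unit 1B $1,130,125; Unit 4B $2,074,000. Sum = $6,611,250.
Difference $6,611,225 − $6,611,250 = −$25 applied to largest allocation (Unit 2A): Unit 2A becomes $2,791,300.

Unit PH2: $615,800; Unit 2A: $2,791,300; Unit 1B: $1,130,125; Unit 4B: $2,074,000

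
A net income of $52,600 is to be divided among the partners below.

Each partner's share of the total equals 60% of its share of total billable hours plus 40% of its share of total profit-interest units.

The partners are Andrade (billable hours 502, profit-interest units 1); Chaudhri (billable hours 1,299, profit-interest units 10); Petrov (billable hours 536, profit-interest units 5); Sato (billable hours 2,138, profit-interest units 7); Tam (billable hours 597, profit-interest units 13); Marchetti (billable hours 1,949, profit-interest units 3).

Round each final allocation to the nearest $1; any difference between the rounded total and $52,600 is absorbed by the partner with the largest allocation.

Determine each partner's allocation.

Billable hours total 7,021; profit-interest units total 39.
Combined weights (60% billable hours + 40% profit-interest units): Andrade 0.0532; Chaudhri 0.2136; Petrov 0.0971; Sato 0.2545; Tam 0.1844; Marchetti 0.1973.
Pro-rata amounts: Andrade 2,796.02; Chaudhri 11,233.99; Petrov 5,106.80; Sato 13,386.90; Tam 9,696.90; Marchetti 10,379.38.
At nearest $1: Andrade $2,796; Chaudhri $11,234; Petrov $5,107; Sato $13,387; Tam $9,697; Marchetti $10,379. Sum = $52,600.
No rounding difference to absorb.

Andrade: $2,796; Chaudhri: $11,234; Petrov: $5,107; Sato: $13,387; Tam: $9,697; Marchetti: $10,379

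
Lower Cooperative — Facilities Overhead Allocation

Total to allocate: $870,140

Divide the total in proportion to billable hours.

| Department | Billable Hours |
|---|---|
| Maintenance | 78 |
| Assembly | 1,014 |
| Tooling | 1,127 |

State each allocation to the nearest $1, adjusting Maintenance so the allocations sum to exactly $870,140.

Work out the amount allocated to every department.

Combined billable hours = 2,219.
Proportional shares: Maintenance 78/2,219 × $870,140 = 30,586.26; Assembly 1,014/2,219 × $870,140 = 397,621.43; Tooling 1,127/2,219 × $870,140 = 441,932.30.
After rounding ($1): Maintenance $30,586; Assembly $397,621; Tooling $441,932. Sum = $870,139.
Difference $870,140 − $870,139 = +$1 applied to Maintenance: Maintenance becomes $30,587.

Maintenance: $30,587 · Assembly: $397,621 · Tooling: $441,932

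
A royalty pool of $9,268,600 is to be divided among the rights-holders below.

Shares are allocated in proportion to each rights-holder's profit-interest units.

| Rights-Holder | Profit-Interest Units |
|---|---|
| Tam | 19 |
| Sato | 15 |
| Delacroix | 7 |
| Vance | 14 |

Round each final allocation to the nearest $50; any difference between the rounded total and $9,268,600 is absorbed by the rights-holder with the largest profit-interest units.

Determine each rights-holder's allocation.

Tam: $3,201,850; Sato: $2,527,800; Delacroix: $1,179,650; Vance: $2,359,300

Combined profit-interest units = 19 + 15 + 7 + 14 = 55.
Raw shares: Tam 3,201,880.00; Sato 2,527,800.00; Delacroix 1,179,640.00; Vance 2,359,280.00.
At nearest $50: Tam $3,201,900; Sato $2,527,800; Delacroix $1,179,650; Vance $2,359,300. Sum = $9,268,650.
Difference $9,268,600 − $9,268,650 = −$50 applied to largest profit-interest units (Tam): Tam becomes $3,201,850.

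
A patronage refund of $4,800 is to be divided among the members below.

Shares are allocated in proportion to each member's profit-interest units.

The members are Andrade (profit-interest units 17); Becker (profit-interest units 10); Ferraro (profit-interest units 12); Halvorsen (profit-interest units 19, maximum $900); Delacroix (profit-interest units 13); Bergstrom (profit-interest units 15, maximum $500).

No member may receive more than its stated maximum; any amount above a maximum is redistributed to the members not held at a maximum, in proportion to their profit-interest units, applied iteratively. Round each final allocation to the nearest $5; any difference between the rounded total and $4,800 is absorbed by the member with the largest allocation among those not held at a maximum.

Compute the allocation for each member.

Andrade: $1,110 · Becker: $655 · Ferraro: $785 · Halvorsen: $900 · Delacroix: $850 · Bergstrom: $500

Sum of profit-interest units: 86.
Unconstrained shares: Andrade 948.84; Becker 558.14; Ferraro 669.77; Halvorsen 1,060.47; Delacroix 725.58; Bergstrom 837.21.
Held at cap: Halvorsen ($900), Bergstrom ($500); balance $3,400 reallocated over remaining profit-interest units 52.
Remaining shares: Andrade 1,111.54 → $1,110; Becker 653.85 → $655; Ferraro 784.62 → $785; Delacroix 850.00 → $850.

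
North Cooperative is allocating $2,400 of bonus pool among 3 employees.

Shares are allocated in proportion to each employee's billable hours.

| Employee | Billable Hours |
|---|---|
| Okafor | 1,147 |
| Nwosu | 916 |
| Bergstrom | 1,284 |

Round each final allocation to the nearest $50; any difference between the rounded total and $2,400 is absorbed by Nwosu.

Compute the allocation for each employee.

Okafor: $800; Nwosu: $700; Bergstrom: $900

Total billable hours = 3,347.
Pro-rata amounts: Okafor 1,147/3,347 × $2,400 = 822.47; Nwosu 916/3,347 × $2,400 = 656.83; Bergstrom 1,284/3,347 × $2,400 = 920.71.
Rounded to nearest $50: Okafor $800; Nwosu $650; Bergstrom $900. Sum = $2,350.
Difference $2,400 − $2,350 = +$50 applied to Nwosu: Nwosu becomes $700.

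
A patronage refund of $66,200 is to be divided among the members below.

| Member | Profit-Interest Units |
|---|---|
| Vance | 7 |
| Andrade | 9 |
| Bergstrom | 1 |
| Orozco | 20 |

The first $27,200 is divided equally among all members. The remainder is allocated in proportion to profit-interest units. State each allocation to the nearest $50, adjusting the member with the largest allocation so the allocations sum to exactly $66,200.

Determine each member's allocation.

$27,200 shared equally gives $6,800 per member.
Remainder $39,000 by profit-interest units (total 37): Vance 7,378.38 → $7,400; Andrade 9,486.49 → $9,500; Bergstrom 1,054.05 → $1,050; Orozco 21,081.08 → $21,100.
Rounding difference −$50 on remainder applied to Orozco.
Totals: Vance $6,800 + $7,400 = $14,200; Andrade $6,800 + $9,500 = $16,300; Bergstrom $6,800 + $1,050 = $7,850; Orozco $6,800 + $21,050 = $27,850.

Vance: $14,200 · Andrade: $16,300 · Bergstrom: $7,850 · Orozco: $27,850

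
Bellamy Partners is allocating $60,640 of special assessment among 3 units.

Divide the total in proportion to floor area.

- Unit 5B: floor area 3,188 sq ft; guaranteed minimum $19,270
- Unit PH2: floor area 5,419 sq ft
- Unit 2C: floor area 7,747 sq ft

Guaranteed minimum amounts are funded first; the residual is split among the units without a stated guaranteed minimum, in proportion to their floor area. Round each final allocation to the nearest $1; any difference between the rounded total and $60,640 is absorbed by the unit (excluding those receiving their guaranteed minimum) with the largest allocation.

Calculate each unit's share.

Unit 5B: $19,270 | Unit PH2: $17,027 | Unit 2C: $24,343

Minimums first: Unit 5B $19,270. Balance $41,370.
Balance split over remaining floor area 13,166: Unit PH2 17,027.497 → $17,027; Unit 2C 24,342.503 → $24,343.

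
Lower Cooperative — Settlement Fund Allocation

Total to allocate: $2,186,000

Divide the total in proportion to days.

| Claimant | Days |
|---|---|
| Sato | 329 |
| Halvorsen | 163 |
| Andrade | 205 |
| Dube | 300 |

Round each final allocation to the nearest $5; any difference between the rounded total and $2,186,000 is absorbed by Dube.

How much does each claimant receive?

Sum of days: 997.
Unrounded shares: Sato 329/997 × $2,186,000 = 721,358.07; Halvorsen 163/997 × $2,186,000 = 357,390.17; Andrade 205/997 × $2,186,000 = 449,478.44; Dube 300/997 × $2,186,000 = 657,773.32.
After rounding ($5): Sato $721,360; Halvorsen $357,390; Andrade $449,480; Dube $657,775. Sum = $2,186,005.
Difference $2,186,000 − $2,186,005 = −$5 applied to Dube: Dube becomes $657,770.

Sato: $721,360 | Halvorsen: $357,390 | Andrade: $449,480 | Dube: $657,770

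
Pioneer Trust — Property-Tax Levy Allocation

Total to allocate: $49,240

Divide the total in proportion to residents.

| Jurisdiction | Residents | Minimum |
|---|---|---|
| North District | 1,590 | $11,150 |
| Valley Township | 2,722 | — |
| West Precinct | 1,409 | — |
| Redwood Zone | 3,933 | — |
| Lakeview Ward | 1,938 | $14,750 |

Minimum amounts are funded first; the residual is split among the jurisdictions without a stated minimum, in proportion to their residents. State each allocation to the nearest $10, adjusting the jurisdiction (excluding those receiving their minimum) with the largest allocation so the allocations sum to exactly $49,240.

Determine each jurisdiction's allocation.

Minimums first: North District $11,150; Lakeview Ward $14,750. Remaining pool $23,340.
Remaining pool split over remaining residents 8,064: Valley Township 7,878.41 → $7,880; West Precinct 4,078.13 → $4,080; Redwood Zone 11,383.46 → $11,380.

North District: $11,150; Valley Township: $7,880; West Precinct: $4,080; Redwood Zone: $11,380; Lakeview Ward: $14,750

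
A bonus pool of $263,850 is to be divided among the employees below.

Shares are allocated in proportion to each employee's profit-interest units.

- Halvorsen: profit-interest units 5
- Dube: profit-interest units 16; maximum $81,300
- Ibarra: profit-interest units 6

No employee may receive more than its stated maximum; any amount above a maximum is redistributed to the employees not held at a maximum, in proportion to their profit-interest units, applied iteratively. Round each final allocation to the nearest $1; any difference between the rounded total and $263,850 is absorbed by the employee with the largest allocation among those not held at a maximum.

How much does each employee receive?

Profit-interest units total: 27.
Proportional shares (ignoring caps): Halvorsen 48,861.11; Dube 156,355.56; Ibarra 58,633.33.
Capped: Dube ($81,300); balance $182,550 reallocated over remaining profit-interest units 11.
Shares after redistribution: Halvorsen 82,977.27 → $82,977; Ibarra 99,572.73 → $99,573.

Halvorsen: $82,977 · Dube: $81,300 · Ibarra: $99,573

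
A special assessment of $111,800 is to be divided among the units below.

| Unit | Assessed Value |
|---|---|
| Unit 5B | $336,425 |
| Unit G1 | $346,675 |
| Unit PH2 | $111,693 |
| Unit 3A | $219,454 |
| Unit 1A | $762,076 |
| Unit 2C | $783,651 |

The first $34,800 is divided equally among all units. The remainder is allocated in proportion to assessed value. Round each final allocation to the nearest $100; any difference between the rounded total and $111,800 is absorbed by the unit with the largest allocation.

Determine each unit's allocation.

Unit 5B: $15,900 · Unit G1: $16,200 · Unit PH2: $9,200 · Unit 3A: $12,400 · Unit 1A: $28,700 · Unit 2C: $29,400

Equal tier: $34,800 ÷ 6 = $5,800 apiece.
Remainder $77,000 by assessed value (total 2,559,974): Unit 5B 10,119.14 → $10,100; Unit G1 10,427.44 → $10,400; Unit PH2 3,359.55 → $3,400; Unit 3A 6,600.83 → $6,600; Unit 1A 22,922.05 → $22,900; Unit 2C 23,570.99 → $23,600.
Totals: Unit 5B $5,800 + $10,100 = $15,900; Unit G1 $5,800 + $10,400 = $16,200; Unit PH2 $5,800 + $3,400 = $9,200; Unit 3A $5,800 + $6,600 = $12,400; Unit 1A $5,800 + $22,900 = $28,700; Unit 2C $5,800 + $23,600 = $29,400.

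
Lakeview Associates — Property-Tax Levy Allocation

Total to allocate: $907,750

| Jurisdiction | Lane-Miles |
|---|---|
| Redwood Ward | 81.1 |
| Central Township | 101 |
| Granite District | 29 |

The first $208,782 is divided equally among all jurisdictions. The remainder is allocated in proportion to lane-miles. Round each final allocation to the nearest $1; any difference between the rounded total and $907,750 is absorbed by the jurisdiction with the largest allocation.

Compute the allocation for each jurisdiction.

First tranche $208,782 split equally: $69,594 each.
Remainder $698,968 by lane-miles (total 211.1): Redwood Ward 268,528.21 → $268,528; Central Township 334,418.61 → $334,419; Granite District 96,021.18 → $96,021.
Totals: Redwood Ward $69,594 + $268,528 = $338,122; Central Township $69,594 + $334,419 = $404,013; Granite District $69,594 + $96,021 = $165,615.

Redwood Ward: $338,122 | Central Township: $404,013 | Granite District: $165,615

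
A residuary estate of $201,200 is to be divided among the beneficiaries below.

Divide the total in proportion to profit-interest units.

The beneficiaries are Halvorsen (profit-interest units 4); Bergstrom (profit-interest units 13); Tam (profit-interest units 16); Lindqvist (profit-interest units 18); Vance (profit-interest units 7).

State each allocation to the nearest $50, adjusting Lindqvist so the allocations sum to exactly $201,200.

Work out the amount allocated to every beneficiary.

Halvorsen: $13,900 | Bergstrom: $45,100 | Tam: $55,500 | Lindqvist: $62,400 | Vance: $24,300

Total profit-interest units = 58.
Raw shares: Halvorsen 4/58 × $201,200 = 13,875.86; Bergstrom 13/58 × $201,200 = 45,096.55; Tam 16/58 × $201,200 = 55,503.45; Lindqvist 18/58 × $201,200 = 62,441.38; Vance 7/58 × $201,200 = 24,282.76.
Rounded to nearest $50: Halvorsen $13,900; Bergstrom $45,100; Tam $55,500; Lindqvist $62,450; Vance $24,300. Sum = $201,250.
Difference $201,200 − $201,250 = −$50 applied to Lindqvist: Lindqvist becomes $62,400.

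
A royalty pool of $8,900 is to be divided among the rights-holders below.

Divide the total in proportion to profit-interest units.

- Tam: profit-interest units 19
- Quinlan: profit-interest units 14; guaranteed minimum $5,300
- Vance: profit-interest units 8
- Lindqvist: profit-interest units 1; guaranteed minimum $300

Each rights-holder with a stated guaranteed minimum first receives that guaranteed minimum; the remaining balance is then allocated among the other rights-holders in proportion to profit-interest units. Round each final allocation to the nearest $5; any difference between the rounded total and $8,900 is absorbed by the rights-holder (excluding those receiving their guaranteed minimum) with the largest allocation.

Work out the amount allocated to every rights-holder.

Tam: $2,320 · Quinlan: $5,300 · Vance: $980 · Lindqvist: $300

Fund the minimums — Quinlan $5,300; Lindqvist $300. Residual $3,300.
Residual split over remaining profit-interest units 27: Tam 2,322.22 → $2,320; Vance 977.78 → $980.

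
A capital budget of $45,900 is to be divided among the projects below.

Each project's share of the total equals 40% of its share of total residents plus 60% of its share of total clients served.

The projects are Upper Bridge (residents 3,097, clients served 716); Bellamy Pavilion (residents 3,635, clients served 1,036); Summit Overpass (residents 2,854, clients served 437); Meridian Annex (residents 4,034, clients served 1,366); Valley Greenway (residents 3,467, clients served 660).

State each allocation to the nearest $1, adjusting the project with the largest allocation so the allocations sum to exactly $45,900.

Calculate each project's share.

Upper Bridge: $8,006 | Bellamy Pavilion: $10,675 | Summit Overpass: $5,922 | Meridian Annex: $13,259 | Valley Greenway: $8,038

Residents total 17,087; clients served total 4,215.
Composite weights (40% residents + 60% clients served): Upper Bridge 0.1744; Bellamy Pavilion 0.2326; Summit Overpass 0.1290; Meridian Annex 0.2889; Valley Greenway 0.1751.
Unrounded shares: Upper Bridge 8,005.94; Bellamy Pavilion 10,674.84; Summit Overpass 5,921.90; Meridian Annex 13,259.72; Valley Greenway 8,037.61.
Rounded to nearest $1: Upper Bridge $8,006; Bellamy Pavilion $10,675; Summit Overpass $5,922; Meridian Annex $13,260; Valley Greenway $8,038. Sum = $45,901.
Difference $45,900 − $45,901 = −$1 applied to largest allocation (Meridian Annex): Meridian Annex becomes $13,259.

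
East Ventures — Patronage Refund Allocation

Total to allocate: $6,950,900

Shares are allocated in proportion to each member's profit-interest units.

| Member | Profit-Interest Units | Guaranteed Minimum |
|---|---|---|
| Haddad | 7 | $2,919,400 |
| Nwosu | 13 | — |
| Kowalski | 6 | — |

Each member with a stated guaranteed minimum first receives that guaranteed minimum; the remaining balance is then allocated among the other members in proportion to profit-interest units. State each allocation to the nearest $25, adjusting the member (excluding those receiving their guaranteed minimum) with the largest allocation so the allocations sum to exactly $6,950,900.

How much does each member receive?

Minimums first: Haddad $2,919,400. Residual $4,031,500.
Residual split over remaining profit-interest units 19: Nwosu 2,758,394.74 → $2,758,400; Kowalski 1,273,105.26 → $1,273,100.

Haddad: $2,919,400; Nwosu: $2,758,400; Kowalski: $1,273,100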